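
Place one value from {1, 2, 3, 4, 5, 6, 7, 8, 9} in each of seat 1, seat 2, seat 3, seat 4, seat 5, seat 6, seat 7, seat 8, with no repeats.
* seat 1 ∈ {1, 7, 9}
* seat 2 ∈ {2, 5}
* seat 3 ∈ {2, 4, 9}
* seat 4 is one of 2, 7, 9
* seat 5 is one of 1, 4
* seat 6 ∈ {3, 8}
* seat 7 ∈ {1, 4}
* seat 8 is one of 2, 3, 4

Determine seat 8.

3

Among the 8 variables, 5 fits only seat 2 (and all 8 values in {1, 2, 3, 4, 5, 7, 8, 9} must be used), so seat 2 = 5.
The 7 still-open variables together cover exactly {1, 2, 3, 4, 7, 8, 9} — 7 values for 7 variables — and 8 appears only in seat 6's list, so seat 6 = 8.
Among the 6 still-open variables, 3 fits only seat 8 (and all 6 values in {1, 2, 3, 4, 7, 9} must be used), so seat 8 = 3.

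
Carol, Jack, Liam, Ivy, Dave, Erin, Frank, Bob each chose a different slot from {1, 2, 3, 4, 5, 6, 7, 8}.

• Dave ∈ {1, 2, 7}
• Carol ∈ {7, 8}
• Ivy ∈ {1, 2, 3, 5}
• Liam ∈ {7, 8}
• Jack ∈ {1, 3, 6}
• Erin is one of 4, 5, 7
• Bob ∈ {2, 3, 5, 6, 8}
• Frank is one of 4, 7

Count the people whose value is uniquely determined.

Carol and Liam between them cover only {7, 8} — a naked pair. Remove those values from Dave, Erin, Frank, Bob.
Frank has just one choice, so Frank = 4. So Erin can't be 4.
That leaves Erin = 5. Strike 5 from Ivy, Bob.
Determined: Erin=5, Frank=4. The other people each still have more than one consistent value. That makes 2.

2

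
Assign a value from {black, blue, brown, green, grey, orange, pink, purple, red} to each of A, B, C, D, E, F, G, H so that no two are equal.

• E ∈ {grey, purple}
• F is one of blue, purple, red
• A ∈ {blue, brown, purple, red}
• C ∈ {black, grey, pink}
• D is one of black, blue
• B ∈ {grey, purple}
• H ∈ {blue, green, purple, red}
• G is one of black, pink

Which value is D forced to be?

blue

The 8 variables together cover exactly {black, blue, brown, green, grey, pink, purple, red} — 8 values for 8 variables — and brown appears only in A's list, so A = brown.
The 7 still-open variables together cover exactly {black, blue, green, grey, pink, purple, red} — 7 values for 7 variables — and green appears only in H's list, so H = green.
Among the 6 still-open variables, red fits only F (and all 6 values in {black, blue, grey, pink, purple, red} must be used), so F = red.
The 5 still-open variables together cover exactly {black, blue, grey, pink, purple} — 5 values for 5 variables — and blue appears only in D's list, so D = blue.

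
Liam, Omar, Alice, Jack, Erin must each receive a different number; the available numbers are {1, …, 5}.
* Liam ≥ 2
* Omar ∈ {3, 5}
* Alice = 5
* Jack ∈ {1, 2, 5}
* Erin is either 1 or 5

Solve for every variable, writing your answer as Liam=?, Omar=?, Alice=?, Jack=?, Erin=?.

Alice has just one choice, so Alice = 5. Strike 5 from Liam, Omar, Jack, Erin.
That leaves Erin = 1. Eliminate 1 elsewhere: Jack.
Omar's domain is down to {3}, so Omar = 3. Strike 3 from Liam.
Jack's domain is down to {2}, so Jack = 2. Remove 2 from Liam.
Liam has just one choice, so Liam = 4.

Liam=4, Omar=3, Alice=5, Jack=2, Erin=1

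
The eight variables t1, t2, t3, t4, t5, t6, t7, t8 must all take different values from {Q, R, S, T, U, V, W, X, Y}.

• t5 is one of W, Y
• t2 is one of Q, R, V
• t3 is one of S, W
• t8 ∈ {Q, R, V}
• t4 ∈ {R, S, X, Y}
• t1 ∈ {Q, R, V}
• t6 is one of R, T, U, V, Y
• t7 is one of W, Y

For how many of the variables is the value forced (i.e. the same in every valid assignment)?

t5 and t7 share exactly the 2 values {W, Y}; by pigeonhole those values go to them, so strike W, Y from t3, t4, t6.
t3's domain is down to {S}, so t3 = S. Remove S from t4.
The 3 variables t1, t2, t8 are confined to {Q, R, V}, which locks those values in; drop them from t4, t6.
t4 has just one choice, so t4 = X.
Determined: t3=S, t4=X. The other variables each still have more than one consistent value. That makes 2.

2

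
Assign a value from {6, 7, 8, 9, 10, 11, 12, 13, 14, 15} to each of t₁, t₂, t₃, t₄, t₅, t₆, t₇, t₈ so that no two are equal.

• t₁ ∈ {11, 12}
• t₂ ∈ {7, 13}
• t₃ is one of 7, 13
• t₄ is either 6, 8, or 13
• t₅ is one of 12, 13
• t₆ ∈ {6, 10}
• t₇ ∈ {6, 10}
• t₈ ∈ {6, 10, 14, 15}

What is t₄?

The 2 variables t₂ and t₃ are confined to {7, 13}, which locks those values in; drop them from t₄, t₅.
t₅ must be 12 (only option left). Eliminate 12 elsewhere: t₁.
t₁ must be 11 (only option left).
The 2 variables t₆ and t₇ are confined to {6, 10}, which locks those values in; drop them from t₄, t₈.
So t₄ = 8.

8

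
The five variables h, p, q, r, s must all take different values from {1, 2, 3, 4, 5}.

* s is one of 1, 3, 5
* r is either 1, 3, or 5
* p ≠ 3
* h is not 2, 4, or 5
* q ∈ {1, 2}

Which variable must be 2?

Among the 5 variables, 4 fits only p (and all 5 values in {1, 2, 3, 4, 5} must be used), so p = 4.
The 4 still-open variables together cover exactly {1, 2, 3, 5} — 4 values for 4 variables — and 2 appears only in q's list, so q = 2.

q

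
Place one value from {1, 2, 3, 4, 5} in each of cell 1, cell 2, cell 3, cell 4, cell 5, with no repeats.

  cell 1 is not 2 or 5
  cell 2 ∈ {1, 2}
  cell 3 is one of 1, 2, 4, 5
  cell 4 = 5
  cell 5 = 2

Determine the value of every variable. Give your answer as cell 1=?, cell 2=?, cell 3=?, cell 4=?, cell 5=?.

cell 4's domain is down to {5}, so cell 4 = 5. Eliminate 5 elsewhere: cell 3.
That leaves cell 5 = 2. Remove 2 from cell 2, cell 3.
cell 2's domain is down to {1}, so cell 2 = 1. Remove 1 from cell 1, cell 3.
cell 3 has just one choice, so cell 3 = 4. Eliminate 4 elsewhere: cell 1.
That leaves cell 1 = 3.

cell 1=3, cell 2=1, cell 3=4, cell 4=5, cell 5=2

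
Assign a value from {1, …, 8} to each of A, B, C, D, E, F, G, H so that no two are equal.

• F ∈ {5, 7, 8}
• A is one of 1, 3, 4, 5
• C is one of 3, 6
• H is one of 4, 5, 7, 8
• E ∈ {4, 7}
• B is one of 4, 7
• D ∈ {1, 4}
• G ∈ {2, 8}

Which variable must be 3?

A

The 8 variables together cover exactly {1, 2, 3, 4, 5, 6, 7, 8} — 8 values for 8 variables — and 2 appears only in G's list, so G = 2.
Among the 7 still-open variables, 6 fits only C (and all 7 values in {1, 3, 4, 5, 6, 7, 8} must be used), so C = 6.
The 6 still-open variables together cover exactly {1, 3, 4, 5, 7, 8} — 6 values for 6 variables — and 3 appears only in A's list, so A = 3.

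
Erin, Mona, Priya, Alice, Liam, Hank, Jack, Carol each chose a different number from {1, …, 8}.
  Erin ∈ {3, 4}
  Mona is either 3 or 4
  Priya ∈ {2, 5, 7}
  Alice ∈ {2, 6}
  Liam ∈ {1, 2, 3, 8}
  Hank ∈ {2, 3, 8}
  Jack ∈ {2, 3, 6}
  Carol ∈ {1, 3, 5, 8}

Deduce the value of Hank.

Among the 8 variables, 7 fits only Priya (and all 8 values in {1, 2, 3, 4, 5, 6, 7, 8} must be used), so Priya = 7.
Among the 7 still-open variables, 5 fits only Carol (and all 7 values in {1, 2, 3, 4, 5, 6, 8} must be used), so Carol = 5.
The 6 still-open variables together cover exactly {1, 2, 3, 4, 6, 8} — 6 values for 6 variables — and 1 appears only in Liam's list, so Liam = 1.
The 5 still-open variables draw from only 5 values {2, 3, 4, 6, 8}, so each is used; only Hank can be 8, hence Hank = 8.

8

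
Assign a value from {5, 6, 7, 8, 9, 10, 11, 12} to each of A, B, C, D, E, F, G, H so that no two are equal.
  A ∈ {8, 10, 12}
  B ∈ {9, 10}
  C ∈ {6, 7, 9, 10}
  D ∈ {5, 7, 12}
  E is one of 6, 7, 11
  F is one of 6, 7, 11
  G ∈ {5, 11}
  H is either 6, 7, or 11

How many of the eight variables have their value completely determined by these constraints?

3

Among the 8 variables, 8 fits only A (and all 8 values in {5, 6, 7, 8, 9, 10, 11, 12} must be used), so A = 8.
The 7 still-open variables together cover exactly {5, 6, 7, 9, 10, 11, 12} — 7 values for 7 variables — and 12 appears only in D's list, so D = 12.
The 6 still-open variables together cover exactly {5, 6, 7, 9, 10, 11} — 6 values for 6 variables — and 5 appears only in G's list, so G = 5.
E, F, H between them cover only {6, 7, 11} — a naked triple. Remove those values from C.
Determined: A=8, D=12, G=5. The other variables each still have more than one consistent value. That makes 3.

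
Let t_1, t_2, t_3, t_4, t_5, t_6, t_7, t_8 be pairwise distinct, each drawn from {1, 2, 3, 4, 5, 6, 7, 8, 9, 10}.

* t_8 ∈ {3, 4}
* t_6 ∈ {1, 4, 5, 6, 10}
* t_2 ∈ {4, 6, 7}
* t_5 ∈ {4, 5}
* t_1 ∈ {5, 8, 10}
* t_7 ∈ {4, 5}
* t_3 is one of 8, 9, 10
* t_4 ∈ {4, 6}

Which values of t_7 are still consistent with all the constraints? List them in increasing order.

4, 5

The 2 variables t_5 and t_7 are confined to {4, 5}, which locks those values in; drop them from t_1, t_2, t_4, t_6, t_8.
t_4 must be 6 (only option left). So t_2, t_6 can't be 6.
t_8 must be 3 (only option left).
t_2's domain is down to {7}, so t_2 = 7.
No further eliminations apply; t_7 can still be any of 4, 5.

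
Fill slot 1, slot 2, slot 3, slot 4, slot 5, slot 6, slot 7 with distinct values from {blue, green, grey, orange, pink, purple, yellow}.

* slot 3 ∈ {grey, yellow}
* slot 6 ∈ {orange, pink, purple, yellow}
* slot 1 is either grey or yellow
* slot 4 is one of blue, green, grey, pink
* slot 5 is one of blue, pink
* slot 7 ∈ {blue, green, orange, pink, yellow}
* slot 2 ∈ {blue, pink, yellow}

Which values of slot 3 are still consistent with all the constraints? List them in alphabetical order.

grey, yellow

Among the 7 variables, purple fits only slot 6 (and all 7 values in {blue, green, grey, orange, pink, purple, yellow} must be used), so slot 6 = purple.
The 6 still-open variables draw from only 6 values {blue, green, grey, orange, pink, yellow}, so each is used; only slot 7 can be orange, hence slot 7 = orange.
The 5 still-open variables together cover exactly {blue, green, grey, pink, yellow} — 5 values for 5 variables — and green appears only in slot 4's list, so slot 4 = green.
slot 1 and slot 3 between them cover only {grey, yellow} — a naked pair. Remove those values from slot 2.
No further eliminations apply; slot 3 can still be any of grey, yellow.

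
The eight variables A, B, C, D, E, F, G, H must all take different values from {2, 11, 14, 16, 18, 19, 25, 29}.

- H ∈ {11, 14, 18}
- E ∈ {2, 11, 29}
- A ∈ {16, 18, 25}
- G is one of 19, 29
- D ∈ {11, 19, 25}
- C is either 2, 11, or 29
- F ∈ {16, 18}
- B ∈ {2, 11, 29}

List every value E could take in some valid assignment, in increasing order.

2, 11, 29

The 8 variables draw from only 8 values {2, 11, 14, 16, 18, 19, 25, 29}, so each is used; only H can be 14, hence H = 14.
The 3 variables B, C, E are confined to {2, 11, 29}, which locks those values in; drop them from D, G.
G has just one choice, so G = 19. Strike 19 from D.
D's domain is down to {25}, so D = 25. So A can't be 25.
No further eliminations apply; E can still be any of 2, 11, 29.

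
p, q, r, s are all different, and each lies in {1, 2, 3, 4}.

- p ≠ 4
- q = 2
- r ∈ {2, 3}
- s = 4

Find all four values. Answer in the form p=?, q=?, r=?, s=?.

q's domain is down to {2}, so q = 2. So p, r can't be 2.
r must be 3 (only option left). So p can't be 3.
s has just one choice, so s = 4.
p's domain is down to {1}, so p = 1.

p=1, q=2, r=3, s=4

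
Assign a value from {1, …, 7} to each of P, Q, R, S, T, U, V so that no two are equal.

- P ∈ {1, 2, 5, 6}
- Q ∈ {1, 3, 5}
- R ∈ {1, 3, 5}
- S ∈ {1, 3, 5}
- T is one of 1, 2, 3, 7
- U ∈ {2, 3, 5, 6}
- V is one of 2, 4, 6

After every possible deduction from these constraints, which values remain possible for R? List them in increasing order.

The 7 variables draw from only 7 values {1, 2, 3, 4, 5, 6, 7}, so each is used; only V can be 4, hence V = 4.
The 6 still-open variables draw from only 6 values {1, 2, 3, 5, 6, 7}, so each is used; only T can be 7, hence T = 7.
The 3 variables Q, R, S are confined to {1, 3, 5}, which locks those values in; drop them from P, U.
No further eliminations apply; R can still be any of 1, 3, 5.

1, 3, 5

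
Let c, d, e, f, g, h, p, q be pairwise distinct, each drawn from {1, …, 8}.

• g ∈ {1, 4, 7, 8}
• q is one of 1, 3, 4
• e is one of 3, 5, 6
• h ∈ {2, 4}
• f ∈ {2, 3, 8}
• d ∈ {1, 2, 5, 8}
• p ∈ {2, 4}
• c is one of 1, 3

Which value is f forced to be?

Among the 8 variables, 6 fits only e (and all 8 values in {1, 2, 3, 4, 5, 6, 7, 8} must be used), so e = 6.
The 7 still-open variables together cover exactly {1, 2, 3, 4, 5, 7, 8} — 7 values for 7 variables — and 5 appears only in d's list, so d = 5.
The 6 still-open variables draw from only 6 values {1, 2, 3, 4, 7, 8}, so each is used; only g can be 7, hence g = 7.
Among the 5 still-open variables, 8 fits only f (and all 5 values in {1, 2, 3, 4, 8} must be used), so f = 8.

8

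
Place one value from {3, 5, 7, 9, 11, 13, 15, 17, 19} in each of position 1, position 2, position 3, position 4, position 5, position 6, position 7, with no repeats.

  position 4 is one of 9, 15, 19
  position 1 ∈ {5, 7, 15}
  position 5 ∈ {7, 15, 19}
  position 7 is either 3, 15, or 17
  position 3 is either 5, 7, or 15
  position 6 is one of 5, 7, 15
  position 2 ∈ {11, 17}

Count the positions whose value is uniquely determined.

2

position 1, position 3, position 6 between them cover only {5, 7, 15} — a naked triple. Remove those values from position 4, position 5, position 7.
position 5 has just one choice, so position 5 = 19. Remove 19 from position 4.
position 4 has just one choice, so position 4 = 9.
Determined: position 4=9, position 5=19. The other positions each still have more than one consistent value. That makes 2.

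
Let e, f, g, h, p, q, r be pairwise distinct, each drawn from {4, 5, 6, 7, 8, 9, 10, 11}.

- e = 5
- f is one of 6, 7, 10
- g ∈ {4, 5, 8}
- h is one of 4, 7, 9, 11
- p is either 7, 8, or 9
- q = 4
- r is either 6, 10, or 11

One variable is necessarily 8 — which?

g

e must be 5 (only option left). So g can't be 5.
q must be 4 (only option left). Remove 4 from g, h.
So 8 goes to g.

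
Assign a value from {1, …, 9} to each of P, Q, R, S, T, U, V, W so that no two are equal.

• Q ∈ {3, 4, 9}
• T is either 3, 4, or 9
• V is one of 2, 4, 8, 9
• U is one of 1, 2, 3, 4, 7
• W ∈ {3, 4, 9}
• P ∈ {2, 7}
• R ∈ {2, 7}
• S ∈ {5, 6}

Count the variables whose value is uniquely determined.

P and R between them cover only {2, 7} — a naked pair. Remove those values from U, V.
Q, T, W between them cover only {3, 4, 9} — a naked triple. Remove those values from U, V.
U's domain is down to {1}, so U = 1.
V's domain is down to {8}, so V = 8.
Determined: U=1, V=8. The other variables each still have more than one consistent value. That makes 2.

2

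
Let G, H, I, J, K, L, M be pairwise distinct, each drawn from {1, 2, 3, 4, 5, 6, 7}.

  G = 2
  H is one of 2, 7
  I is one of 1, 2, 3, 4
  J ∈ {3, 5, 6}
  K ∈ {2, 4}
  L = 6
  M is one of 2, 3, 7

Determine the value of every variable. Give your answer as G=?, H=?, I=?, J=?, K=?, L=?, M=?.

G must be 2 (only option left). Remove 2 from H, I, K, M.
H must be 7 (only option left). Remove 7 from M.
K has just one choice, so K = 4. Strike 4 from I.
L must be 6 (only option left). Eliminate 6 elsewhere: J.
That leaves M = 3. Strike 3 from I, J.
I has just one choice, so I = 1.
That leaves J = 5.

G=2, H=7, I=1, J=5, K=4, L=6, M=3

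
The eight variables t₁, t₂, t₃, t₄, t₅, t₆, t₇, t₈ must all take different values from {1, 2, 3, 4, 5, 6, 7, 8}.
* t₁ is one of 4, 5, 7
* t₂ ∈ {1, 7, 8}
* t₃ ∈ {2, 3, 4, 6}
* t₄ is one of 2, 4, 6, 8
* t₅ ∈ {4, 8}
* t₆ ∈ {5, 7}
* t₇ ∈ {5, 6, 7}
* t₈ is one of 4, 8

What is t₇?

6

Among the 8 variables, 1 fits only t₂ (and all 8 values in {1, 2, 3, 4, 5, 6, 7, 8} must be used), so t₂ = 1.
The 7 still-open variables together cover exactly {2, 3, 4, 5, 6, 7, 8} — 7 values for 7 variables — and 3 appears only in t₃'s list, so t₃ = 3.
The 6 still-open variables draw from only 6 values {2, 4, 5, 6, 7, 8}, so each is used; only t₄ can be 2, hence t₄ = 2.
Among the 5 still-open variables, 6 fits only t₇ (and all 5 values in {4, 5, 6, 7, 8} must be used), so t₇ = 6.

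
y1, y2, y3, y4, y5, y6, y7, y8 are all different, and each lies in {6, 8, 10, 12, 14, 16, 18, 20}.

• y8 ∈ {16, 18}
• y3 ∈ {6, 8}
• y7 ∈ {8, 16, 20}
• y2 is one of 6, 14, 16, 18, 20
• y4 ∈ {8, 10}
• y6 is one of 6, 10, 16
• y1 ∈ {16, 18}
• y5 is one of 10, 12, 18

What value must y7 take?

Among the 8 variables, 12 fits only y5 (and all 8 values in {6, 8, 10, 12, 14, 16, 18, 20} must be used), so y5 = 12.
The 7 still-open variables draw from only 7 values {6, 8, 10, 14, 16, 18, 20}, so each is used; only y2 can be 14, hence y2 = 14.
Among the 6 still-open variables, 20 fits only y7 (and all 6 values in {6, 8, 10, 16, 18, 20} must be used), so y7 = 20.

20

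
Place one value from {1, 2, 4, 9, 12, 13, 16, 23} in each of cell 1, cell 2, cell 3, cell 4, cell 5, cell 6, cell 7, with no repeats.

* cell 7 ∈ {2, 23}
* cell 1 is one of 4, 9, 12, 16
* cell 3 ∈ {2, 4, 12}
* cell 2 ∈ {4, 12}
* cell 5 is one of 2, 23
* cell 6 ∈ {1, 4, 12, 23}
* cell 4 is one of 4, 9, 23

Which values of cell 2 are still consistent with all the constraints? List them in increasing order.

The 7 variables together cover exactly {1, 2, 4, 9, 12, 16, 23} — 7 values for 7 variables — and 1 appears only in cell 6's list, so cell 6 = 1.
The 6 still-open variables draw from only 6 values {2, 4, 9, 12, 16, 23}, so each is used; only cell 1 can be 16, hence cell 1 = 16.
The 5 still-open variables together cover exactly {2, 4, 9, 12, 23} — 5 values for 5 variables — and 9 appears only in cell 4's list, so cell 4 = 9.
cell 5 and cell 7 share exactly the 2 values {2, 23}; by pigeonhole those values go to them, so strike 2, 23 from cell 3.
No further eliminations apply; cell 2 can still be any of 4, 12.

4, 12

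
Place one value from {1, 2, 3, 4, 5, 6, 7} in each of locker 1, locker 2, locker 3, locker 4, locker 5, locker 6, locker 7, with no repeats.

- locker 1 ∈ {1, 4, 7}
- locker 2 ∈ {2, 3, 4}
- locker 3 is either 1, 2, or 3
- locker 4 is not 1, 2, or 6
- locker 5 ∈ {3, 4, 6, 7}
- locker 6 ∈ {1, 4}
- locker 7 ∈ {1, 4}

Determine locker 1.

The 7 variables together cover exactly {1, 2, 3, 4, 5, 6, 7} — 7 values for 7 variables — and 5 appears only in locker 4's list, so locker 4 = 5.
The 6 still-open variables together cover exactly {1, 2, 3, 4, 6, 7} — 6 values for 6 variables — and 6 appears only in locker 5's list, so locker 5 = 6.
The 5 still-open variables draw from only 5 values {1, 2, 3, 4, 7}, so each is used; only locker 1 can be 7, hence locker 1 = 7.

7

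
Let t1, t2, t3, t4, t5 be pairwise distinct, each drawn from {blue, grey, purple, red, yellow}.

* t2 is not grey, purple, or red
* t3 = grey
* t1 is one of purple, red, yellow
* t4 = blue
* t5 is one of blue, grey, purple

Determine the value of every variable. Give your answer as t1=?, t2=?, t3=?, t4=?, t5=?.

t1=red, t2=yellow, t3=grey, t4=blue, t5=purple

t3 must be grey (only option left). Strike grey from t5.
t4's domain is down to {blue}, so t4 = blue. Eliminate blue elsewhere: t2, t5.
t5 has just one choice, so t5 = purple. Eliminate purple elsewhere: t1.
t2 has just one choice, so t2 = yellow. Strike yellow from t1.
t1's domain is down to {red}, so t1 = red.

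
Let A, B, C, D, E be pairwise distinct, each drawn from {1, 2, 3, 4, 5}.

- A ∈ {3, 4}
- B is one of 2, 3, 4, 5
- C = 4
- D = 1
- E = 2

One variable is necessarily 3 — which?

C must be 4 (only option left). So A, B can't be 4.
So 3 goes to A.

A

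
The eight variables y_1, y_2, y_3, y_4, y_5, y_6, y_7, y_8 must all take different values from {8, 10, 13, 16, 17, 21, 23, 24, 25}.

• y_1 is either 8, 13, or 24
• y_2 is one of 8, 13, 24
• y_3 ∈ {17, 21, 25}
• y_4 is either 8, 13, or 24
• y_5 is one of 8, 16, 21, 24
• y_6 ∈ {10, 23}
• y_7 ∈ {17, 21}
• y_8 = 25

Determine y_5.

y_8 must be 25 (only option left). So y_3 can't be 25.
The 2 variables y_3 and y_7 are confined to {17, 21}, which locks those values in; drop them from y_5.
y_1, y_2, y_4 between them cover only {8, 13, 24} — a naked triple. Remove those values from y_5.
So y_5 = 16.

16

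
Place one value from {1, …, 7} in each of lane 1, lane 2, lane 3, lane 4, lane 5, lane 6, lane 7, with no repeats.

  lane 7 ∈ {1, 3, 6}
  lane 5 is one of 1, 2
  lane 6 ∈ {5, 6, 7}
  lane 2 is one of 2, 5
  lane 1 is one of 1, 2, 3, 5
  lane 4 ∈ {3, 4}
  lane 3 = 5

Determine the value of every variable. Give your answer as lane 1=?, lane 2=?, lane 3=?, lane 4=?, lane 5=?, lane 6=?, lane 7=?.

lane 1=3, lane 2=2, lane 3=5, lane 4=4, lane 5=1, lane 6=7, lane 7=6

lane 3 has just one choice, so lane 3 = 5. Strike 5 from lane 1, lane 2, lane 6.
lane 2 has just one choice, so lane 2 = 2. So lane 1, lane 5 can't be 2.
lane 5 has just one choice, so lane 5 = 1. Strike 1 from lane 1, lane 7.
lane 1's domain is down to {3}, so lane 1 = 3. So lane 4, lane 7 can't be 3.
That leaves lane 4 = 4.
lane 7 must be 6 (only option left). Remove 6 from lane 6.
That leaves lane 6 = 7.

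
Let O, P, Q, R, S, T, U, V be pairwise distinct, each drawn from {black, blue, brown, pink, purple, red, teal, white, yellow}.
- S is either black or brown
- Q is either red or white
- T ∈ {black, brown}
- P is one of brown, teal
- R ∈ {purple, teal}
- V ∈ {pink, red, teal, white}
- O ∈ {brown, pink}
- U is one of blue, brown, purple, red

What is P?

The 8 variables draw from only 8 values {black, blue, brown, pink, purple, red, teal, white}, so each is used; only U can be blue, hence U = blue.
The 7 still-open variables draw from only 7 values {black, brown, pink, purple, red, teal, white}, so each is used; only R can be purple, hence R = purple.
S and T between them cover only {black, brown} — a naked pair. Remove those values from O, P.
So P = teal.

teal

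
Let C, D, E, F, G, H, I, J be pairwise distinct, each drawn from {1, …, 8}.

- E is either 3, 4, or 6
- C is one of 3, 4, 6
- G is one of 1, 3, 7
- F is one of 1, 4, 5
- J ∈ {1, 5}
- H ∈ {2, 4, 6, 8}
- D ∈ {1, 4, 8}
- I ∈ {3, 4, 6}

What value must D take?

The 8 variables draw from only 8 values {1, 2, 3, 4, 5, 6, 7, 8}, so each is used; only H can be 2, hence H = 2.
The 7 still-open variables draw from only 7 values {1, 3, 4, 5, 6, 7, 8}, so each is used; only G can be 7, hence G = 7.
The 6 still-open variables draw from only 6 values {1, 3, 4, 5, 6, 8}, so each is used; only D can be 8, hence D = 8.

8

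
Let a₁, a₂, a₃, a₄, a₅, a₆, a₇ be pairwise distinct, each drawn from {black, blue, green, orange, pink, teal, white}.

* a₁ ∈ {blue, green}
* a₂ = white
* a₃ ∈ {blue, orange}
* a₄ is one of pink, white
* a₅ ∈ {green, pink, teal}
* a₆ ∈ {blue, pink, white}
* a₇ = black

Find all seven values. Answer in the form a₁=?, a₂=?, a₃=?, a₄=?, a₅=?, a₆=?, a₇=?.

a₁=green, a₂=white, a₃=orange, a₄=pink, a₅=teal, a₆=blue, a₇=black

a₂ must be white (only option left). Strike white from a₄, a₆.
a₄ must be pink (only option left). Strike pink from a₅, a₆.
a₆ must be blue (only option left). Eliminate blue elsewhere: a₁, a₃.
a₇ must be black (only option left).
That leaves a₁ = green. Strike green from a₅.
a₃ must be orange (only option left).
a₅'s domain is down to {teal}, so a₅ = teal.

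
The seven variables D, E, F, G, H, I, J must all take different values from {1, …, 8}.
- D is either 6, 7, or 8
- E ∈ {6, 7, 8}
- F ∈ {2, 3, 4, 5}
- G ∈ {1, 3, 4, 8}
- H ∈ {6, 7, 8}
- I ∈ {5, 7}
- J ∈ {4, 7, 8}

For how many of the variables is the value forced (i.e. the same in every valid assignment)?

D, E, H share exactly the 3 values {6, 7, 8}; by pigeonhole those values go to them, so strike 6, 7, 8 from G, I, J.
I has just one choice, so I = 5. Remove 5 from F.
J has just one choice, so J = 4. Remove 4 from F, G.
Determined: I=5, J=4. The other variables each still have more than one consistent value. That makes 2.

2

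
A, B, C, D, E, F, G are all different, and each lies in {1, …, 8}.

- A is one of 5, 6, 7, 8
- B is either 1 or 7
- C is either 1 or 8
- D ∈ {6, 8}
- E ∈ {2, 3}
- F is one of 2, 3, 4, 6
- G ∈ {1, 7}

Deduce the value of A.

The 2 variables B and G are confined to {1, 7}, which locks those values in; drop them from A, C.
C must be 8 (only option left). Eliminate 8 elsewhere: A, D.
That leaves D = 6. So A, F can't be 6.
So A = 5.

5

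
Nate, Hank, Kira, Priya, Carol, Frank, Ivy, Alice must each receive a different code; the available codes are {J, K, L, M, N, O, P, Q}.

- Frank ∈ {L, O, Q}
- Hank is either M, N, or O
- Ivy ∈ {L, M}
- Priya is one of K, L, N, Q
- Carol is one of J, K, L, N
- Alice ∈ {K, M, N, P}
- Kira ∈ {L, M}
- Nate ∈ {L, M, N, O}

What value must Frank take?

The 8 variables draw from only 8 values {J, K, L, M, N, O, P, Q}, so each is used; only Carol can be J, hence Carol = J.
The 7 still-open variables draw from only 7 values {K, L, M, N, O, P, Q}, so each is used; only Alice can be P, hence Alice = P.
Among the 6 still-open variables, K fits only Priya (and all 6 values in {K, L, M, N, O, Q} must be used), so Priya = K.
The 5 still-open variables draw from only 5 values {L, M, N, O, Q}, so each is used; only Frank can be Q, hence Frank = Q.

Q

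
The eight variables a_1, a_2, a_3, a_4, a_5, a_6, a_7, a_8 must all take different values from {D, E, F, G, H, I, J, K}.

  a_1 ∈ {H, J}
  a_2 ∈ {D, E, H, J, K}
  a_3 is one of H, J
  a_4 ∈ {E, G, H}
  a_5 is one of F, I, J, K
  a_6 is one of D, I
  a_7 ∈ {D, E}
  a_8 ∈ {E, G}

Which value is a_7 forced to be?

The 8 variables draw from only 8 values {D, E, F, G, H, I, J, K}, so each is used; only a_5 can be F, hence a_5 = F.
The 7 still-open variables draw from only 7 values {D, E, G, H, I, J, K}, so each is used; only a_6 can be I, hence a_6 = I.
The 6 still-open variables together cover exactly {D, E, G, H, J, K} — 6 values for 6 variables — and K appears only in a_2's list, so a_2 = K.
Among the 5 still-open variables, D fits only a_7 (and all 5 values in {D, E, G, H, J} must be used), so a_7 = D.

D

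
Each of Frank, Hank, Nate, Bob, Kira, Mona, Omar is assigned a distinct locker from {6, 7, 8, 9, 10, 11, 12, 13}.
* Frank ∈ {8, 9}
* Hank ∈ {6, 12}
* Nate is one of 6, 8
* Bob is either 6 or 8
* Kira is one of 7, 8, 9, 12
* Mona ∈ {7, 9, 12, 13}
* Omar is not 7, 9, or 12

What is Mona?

The 2 variables Nate and Bob are confined to {6, 8}, which locks those values in; drop them from Frank, Hank, Kira, Omar.
That leaves Frank = 9. Eliminate 9 elsewhere: Kira, Mona.
Hank must be 12 (only option left). So Kira, Mona can't be 12.
Kira has just one choice, so Kira = 7. Strike 7 from Mona.
So Mona = 13.

13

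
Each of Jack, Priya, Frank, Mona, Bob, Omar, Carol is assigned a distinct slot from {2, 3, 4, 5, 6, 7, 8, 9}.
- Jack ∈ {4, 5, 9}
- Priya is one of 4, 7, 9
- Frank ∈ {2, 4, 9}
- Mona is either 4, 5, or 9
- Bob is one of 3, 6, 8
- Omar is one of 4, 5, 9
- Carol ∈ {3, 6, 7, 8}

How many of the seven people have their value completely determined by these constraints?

The 3 variables Jack, Mona, Omar are confined to {4, 5, 9}, which locks those values in; drop them from Priya, Frank.
Priya has just one choice, so Priya = 7. Strike 7 from Carol.
That leaves Frank = 2.
Determined: Priya=7, Frank=2. The other people each still have more than one consistent value. That makes 2.

2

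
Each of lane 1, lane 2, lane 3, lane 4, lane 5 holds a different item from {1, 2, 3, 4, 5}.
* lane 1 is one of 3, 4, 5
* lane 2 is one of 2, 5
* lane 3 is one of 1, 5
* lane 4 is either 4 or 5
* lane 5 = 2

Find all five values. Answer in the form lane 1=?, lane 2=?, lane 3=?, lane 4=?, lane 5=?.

lane 5 must be 2 (only option left). Eliminate 2 elsewhere: lane 2.
lane 2 must be 5 (only option left). Remove 5 from lane 1, lane 3, lane 4.
lane 3's domain is down to {1}, so lane 3 = 1.
lane 4 must be 4 (only option left). So lane 1 can't be 4.
lane 1's domain is down to {3}, so lane 1 = 3.

lane 1=3, lane 2=5, lane 3=1, lane 4=4, lane 5=2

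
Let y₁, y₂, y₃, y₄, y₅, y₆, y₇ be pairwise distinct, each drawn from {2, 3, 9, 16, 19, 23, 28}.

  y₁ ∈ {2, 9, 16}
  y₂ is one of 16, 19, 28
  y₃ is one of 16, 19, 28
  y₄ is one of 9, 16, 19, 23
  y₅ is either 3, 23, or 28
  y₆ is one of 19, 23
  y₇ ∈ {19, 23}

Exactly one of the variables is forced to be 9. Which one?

y₄

The 7 variables together cover exactly {2, 3, 9, 16, 19, 23, 28} — 7 values for 7 variables — and 2 appears only in y₁'s list, so y₁ = 2.
Among the 6 still-open variables, 3 fits only y₅ (and all 6 values in {3, 9, 16, 19, 23, 28} must be used), so y₅ = 3.
Among the 5 still-open variables, 9 fits only y₄ (and all 5 values in {9, 16, 19, 23, 28} must be used), so y₄ = 9.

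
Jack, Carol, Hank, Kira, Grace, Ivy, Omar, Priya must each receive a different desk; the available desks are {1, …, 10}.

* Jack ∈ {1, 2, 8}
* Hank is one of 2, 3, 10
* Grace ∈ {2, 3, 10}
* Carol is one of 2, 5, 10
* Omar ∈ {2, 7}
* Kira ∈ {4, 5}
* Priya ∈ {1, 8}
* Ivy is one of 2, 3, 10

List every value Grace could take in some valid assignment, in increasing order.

The 8 variables draw from only 8 values {1, 2, 3, 4, 5, 7, 8, 10}, so each is used; only Kira can be 4, hence Kira = 4.
The 7 still-open variables together cover exactly {1, 2, 3, 5, 7, 8, 10} — 7 values for 7 variables — and 5 appears only in Carol's list, so Carol = 5.
Among the 6 still-open variables, 7 fits only Omar (and all 6 values in {1, 2, 3, 7, 8, 10} must be used), so Omar = 7.
The 3 variables Hank, Grace, Ivy are confined to {2, 3, 10}, which locks those values in; drop them from Jack.
No further eliminations apply; Grace can still be any of 2, 3, 10.

2, 3, 10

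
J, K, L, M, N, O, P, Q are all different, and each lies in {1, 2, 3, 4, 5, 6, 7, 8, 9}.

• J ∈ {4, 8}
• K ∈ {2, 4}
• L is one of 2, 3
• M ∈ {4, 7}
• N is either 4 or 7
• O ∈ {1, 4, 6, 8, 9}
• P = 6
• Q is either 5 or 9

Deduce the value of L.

3

P's domain is down to {6}, so P = 6. So O can't be 6.
M and N share exactly the 2 values {4, 7}; by pigeonhole those values go to them, so strike 4, 7 from J, K, O.
That leaves J = 8. So O can't be 8.
K must be 2 (only option left). So L can't be 2.
So L = 3.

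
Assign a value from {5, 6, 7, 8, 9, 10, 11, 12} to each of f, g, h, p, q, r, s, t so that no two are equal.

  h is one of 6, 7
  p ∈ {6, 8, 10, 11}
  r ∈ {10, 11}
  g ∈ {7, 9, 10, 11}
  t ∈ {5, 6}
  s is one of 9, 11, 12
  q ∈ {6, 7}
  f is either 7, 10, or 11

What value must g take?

Among the 8 variables, 5 fits only t (and all 8 values in {5, 6, 7, 8, 9, 10, 11, 12} must be used), so t = 5.
Among the 7 still-open variables, 8 fits only p (and all 7 values in {6, 7, 8, 9, 10, 11, 12} must be used), so p = 8.
The 6 still-open variables draw from only 6 values {6, 7, 9, 10, 11, 12}, so each is used; only s can be 12, hence s = 12.
The 5 still-open variables draw from only 5 values {6, 7, 9, 10, 11}, so each is used; only g can be 9, hence g = 9.

9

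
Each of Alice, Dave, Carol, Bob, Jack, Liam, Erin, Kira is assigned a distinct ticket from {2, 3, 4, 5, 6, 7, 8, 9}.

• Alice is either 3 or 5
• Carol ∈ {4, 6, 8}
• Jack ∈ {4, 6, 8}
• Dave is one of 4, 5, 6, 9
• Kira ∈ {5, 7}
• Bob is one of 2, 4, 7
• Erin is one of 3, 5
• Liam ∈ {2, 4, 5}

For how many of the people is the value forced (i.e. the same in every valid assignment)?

The 8 variables together cover exactly {2, 3, 4, 5, 6, 7, 8, 9} — 8 values for 8 variables — and 9 appears only in Dave's list, so Dave = 9.
Alice and Erin between them cover only {3, 5} — a naked pair. Remove those values from Liam, Kira.
Kira's domain is down to {7}, so Kira = 7. Eliminate 7 elsewhere: Bob.
Bob and Liam between them cover only {2, 4} — a naked pair. Remove those values from Carol, Jack.
Determined: Dave=9, Kira=7. The other people each still have more than one consistent value. That makes 2.

2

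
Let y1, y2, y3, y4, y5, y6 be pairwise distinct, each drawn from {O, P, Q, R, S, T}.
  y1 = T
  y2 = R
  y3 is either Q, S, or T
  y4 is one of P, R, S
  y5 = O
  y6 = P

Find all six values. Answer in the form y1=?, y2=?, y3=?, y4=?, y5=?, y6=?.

y1=T, y2=R, y3=Q, y4=S, y5=O, y6=P

y1's domain is down to {T}, so y1 = T. Strike T from y3.
y2 must be R (only option left). So y4 can't be R.
y5's domain is down to {O}, so y5 = O.
y6's domain is down to {P}, so y6 = P. Strike P from y4.
y4 has just one choice, so y4 = S. Remove S from y3.
y3 has just one choice, so y3 = Q.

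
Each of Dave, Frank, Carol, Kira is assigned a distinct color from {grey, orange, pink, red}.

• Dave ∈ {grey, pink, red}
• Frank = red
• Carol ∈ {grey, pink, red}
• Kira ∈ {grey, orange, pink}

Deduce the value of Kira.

orange

Frank's domain is down to {red}, so Frank = red. Remove red from Dave, Carol.
Among the 3 still-open variables, orange fits only Kira (and all 3 values in {grey, orange, pink} must be used), so Kira = orange.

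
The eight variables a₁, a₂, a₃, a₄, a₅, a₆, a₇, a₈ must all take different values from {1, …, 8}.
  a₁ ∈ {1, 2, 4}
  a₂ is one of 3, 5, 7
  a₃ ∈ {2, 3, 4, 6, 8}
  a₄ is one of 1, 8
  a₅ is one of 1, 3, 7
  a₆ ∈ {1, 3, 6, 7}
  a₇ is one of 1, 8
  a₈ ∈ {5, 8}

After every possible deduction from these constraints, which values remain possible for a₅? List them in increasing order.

3, 7

a₄ and a₇ share exactly the 2 values {1, 8}; by pigeonhole those values go to them, so strike 1, 8 from a₁, a₃, a₅, a₆, a₈.
That leaves a₈ = 5. So a₂ can't be 5.
a₂ and a₅ share exactly the 2 values {3, 7}; by pigeonhole those values go to them, so strike 3, 7 from a₃, a₆.
a₆ must be 6 (only option left). Eliminate 6 elsewhere: a₃.
No further eliminations apply; a₅ can still be any of 3, 7.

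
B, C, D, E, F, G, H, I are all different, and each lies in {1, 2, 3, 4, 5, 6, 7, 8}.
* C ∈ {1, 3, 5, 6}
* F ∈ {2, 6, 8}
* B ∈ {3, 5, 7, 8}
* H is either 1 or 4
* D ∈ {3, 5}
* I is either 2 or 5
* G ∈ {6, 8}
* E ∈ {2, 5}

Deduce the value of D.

Among the 8 variables, 4 fits only H (and all 8 values in {1, 2, 3, 4, 5, 6, 7, 8} must be used), so H = 4.
Among the 7 still-open variables, 1 fits only C (and all 7 values in {1, 2, 3, 5, 6, 7, 8} must be used), so C = 1.
Among the 6 still-open variables, 7 fits only B (and all 6 values in {2, 3, 5, 6, 7, 8} must be used), so B = 7.
The 5 still-open variables draw from only 5 values {2, 3, 5, 6, 8}, so each is used; only D can be 3, hence D = 3.

3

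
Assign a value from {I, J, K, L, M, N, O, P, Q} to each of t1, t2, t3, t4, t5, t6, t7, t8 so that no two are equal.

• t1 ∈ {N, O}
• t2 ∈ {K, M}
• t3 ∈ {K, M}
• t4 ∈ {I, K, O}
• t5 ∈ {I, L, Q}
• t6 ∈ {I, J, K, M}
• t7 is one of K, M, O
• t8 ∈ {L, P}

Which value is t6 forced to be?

t2 and t3 share exactly the 2 values {K, M}; by pigeonhole those values go to them, so strike K, M from t4, t6, t7.
t7 has just one choice, so t7 = O. So t1, t4 can't be O.
t1 has just one choice, so t1 = N.
That leaves t4 = I. Eliminate I elsewhere: t5, t6.
So t6 = J.

J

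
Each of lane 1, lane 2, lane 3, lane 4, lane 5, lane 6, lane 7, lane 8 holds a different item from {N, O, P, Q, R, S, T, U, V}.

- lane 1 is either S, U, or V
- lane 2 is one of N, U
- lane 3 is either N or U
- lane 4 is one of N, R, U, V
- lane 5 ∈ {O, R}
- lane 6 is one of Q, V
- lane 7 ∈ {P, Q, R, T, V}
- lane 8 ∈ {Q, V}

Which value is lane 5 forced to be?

O

The 2 variables lane 2 and lane 3 are confined to {N, U}, which locks those values in; drop them from lane 1, lane 4.
lane 6 and lane 8 share exactly the 2 values {Q, V}; by pigeonhole those values go to them, so strike Q, V from lane 1, lane 4, lane 7.
That leaves lane 1 = S.
lane 4 has just one choice, so lane 4 = R. So lane 5, lane 7 can't be R.
So lane 5 = O.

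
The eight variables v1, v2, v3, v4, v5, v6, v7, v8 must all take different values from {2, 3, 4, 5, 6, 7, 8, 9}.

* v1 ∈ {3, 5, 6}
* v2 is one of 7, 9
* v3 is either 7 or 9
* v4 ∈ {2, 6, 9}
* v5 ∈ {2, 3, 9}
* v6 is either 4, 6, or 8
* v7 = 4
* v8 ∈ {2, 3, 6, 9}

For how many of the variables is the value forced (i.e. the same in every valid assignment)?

3

v7's domain is down to {4}, so v7 = 4. Eliminate 4 elsewhere: v6.
Among the 7 still-open variables, 5 fits only v1 (and all 7 values in {2, 3, 5, 6, 7, 8, 9} must be used), so v1 = 5.
The 6 still-open variables together cover exactly {2, 3, 6, 7, 8, 9} — 6 values for 6 variables — and 8 appears only in v6's list, so v6 = 8.
v2 and v3 between them cover only {7, 9} — a naked pair. Remove those values from v4, v5, v8.
Determined: v1=5, v6=8, v7=4. The other variables each still have more than one consistent value. That makes 3.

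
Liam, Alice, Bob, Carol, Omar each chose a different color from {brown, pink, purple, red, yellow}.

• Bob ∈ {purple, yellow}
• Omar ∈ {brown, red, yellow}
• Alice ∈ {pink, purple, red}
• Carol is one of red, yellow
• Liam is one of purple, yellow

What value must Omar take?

brown

The 5 variables together cover exactly {brown, pink, purple, red, yellow} — 5 values for 5 variables — and brown appears only in Omar's list, so Omar = brown.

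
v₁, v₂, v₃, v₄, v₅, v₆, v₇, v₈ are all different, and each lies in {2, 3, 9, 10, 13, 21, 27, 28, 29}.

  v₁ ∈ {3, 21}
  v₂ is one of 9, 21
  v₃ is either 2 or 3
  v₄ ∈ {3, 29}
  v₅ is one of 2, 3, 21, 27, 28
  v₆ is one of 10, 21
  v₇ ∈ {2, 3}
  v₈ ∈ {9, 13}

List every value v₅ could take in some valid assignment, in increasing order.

27, 28

The 2 variables v₃ and v₇ are confined to {2, 3}, which locks those values in; drop them from v₁, v₄, v₅.
v₁ must be 21 (only option left). Strike 21 from v₂, v₅, v₆.
v₂'s domain is down to {9}, so v₂ = 9. Remove 9 from v₈.
v₄'s domain is down to {29}, so v₄ = 29.
v₆ has just one choice, so v₆ = 10.
That leaves v₈ = 13.
No further eliminations apply; v₅ can still be any of 27, 28.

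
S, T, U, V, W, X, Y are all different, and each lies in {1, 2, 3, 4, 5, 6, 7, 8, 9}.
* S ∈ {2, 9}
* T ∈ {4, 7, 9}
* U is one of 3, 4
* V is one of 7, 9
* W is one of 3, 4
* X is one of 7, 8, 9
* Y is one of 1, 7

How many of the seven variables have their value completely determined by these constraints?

3

Among the 7 variables, 1 fits only Y (and all 7 values in {1, 2, 3, 4, 7, 8, 9} must be used), so Y = 1.
The 6 still-open variables together cover exactly {2, 3, 4, 7, 8, 9} — 6 values for 6 variables — and 2 appears only in S's list, so S = 2.
The 5 still-open variables together cover exactly {3, 4, 7, 8, 9} — 5 values for 5 variables — and 8 appears only in X's list, so X = 8.
The 2 variables U and W are confined to {3, 4}, which locks those values in; drop them from T.
Determined: S=2, X=8, Y=1. The other variables each still have more than one consistent value. That makes 3.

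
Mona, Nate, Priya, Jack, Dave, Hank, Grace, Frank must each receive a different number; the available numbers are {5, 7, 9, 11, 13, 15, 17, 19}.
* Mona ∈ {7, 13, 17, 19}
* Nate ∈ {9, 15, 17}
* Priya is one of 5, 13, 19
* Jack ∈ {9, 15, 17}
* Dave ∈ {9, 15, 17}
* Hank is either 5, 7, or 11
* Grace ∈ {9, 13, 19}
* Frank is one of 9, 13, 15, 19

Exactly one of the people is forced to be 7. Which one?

The 8 variables together cover exactly {5, 7, 9, 11, 13, 15, 17, 19} — 8 values for 8 variables — and 11 appears only in Hank's list, so Hank = 11.
The 7 still-open variables together cover exactly {5, 7, 9, 13, 15, 17, 19} — 7 values for 7 variables — and 5 appears only in Priya's list, so Priya = 5.
The 6 still-open variables draw from only 6 values {7, 9, 13, 15, 17, 19}, so each is used; only Mona can be 7, hence Mona = 7.

Mona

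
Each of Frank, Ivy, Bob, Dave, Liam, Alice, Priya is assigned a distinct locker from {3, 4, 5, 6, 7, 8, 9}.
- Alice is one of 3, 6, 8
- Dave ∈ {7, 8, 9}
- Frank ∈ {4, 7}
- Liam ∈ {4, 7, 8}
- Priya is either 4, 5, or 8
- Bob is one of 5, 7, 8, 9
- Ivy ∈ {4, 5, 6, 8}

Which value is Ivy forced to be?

The 7 variables together cover exactly {3, 4, 5, 6, 7, 8, 9} — 7 values for 7 variables — and 3 appears only in Alice's list, so Alice = 3.
The 6 still-open variables draw from only 6 values {4, 5, 6, 7, 8, 9}, so each is used; only Ivy can be 6, hence Ivy = 6.

6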